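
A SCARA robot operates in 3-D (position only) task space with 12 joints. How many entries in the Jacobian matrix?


Given: task space dimension = 3, joints = 12
Jacobian is a 3 x 12 matrix
Total entries = rows * columns
Total = 3 * 12
Total = 36

36


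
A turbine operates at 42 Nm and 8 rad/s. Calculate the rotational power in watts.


Given: tau = 42 Nm, omega = 8 rad/s
Using P = tau * omega
P = 42 * 8
P = 336 W

336 W


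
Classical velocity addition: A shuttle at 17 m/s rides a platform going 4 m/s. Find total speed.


Given: object velocity = 17 m/s, platform velocity = 4 m/s (same direction)
Using classical velocity addition: v_total = v_object + v_platform
v_total = 17 + 4
v_total = 21 m/s

21 m/s


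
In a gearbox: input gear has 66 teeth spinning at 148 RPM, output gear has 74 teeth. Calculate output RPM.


Given: N1 = 66 teeth, w1 = 148 RPM, N2 = 74 teeth
Using N1*w1 = N2*w2
w2 = N1*w1 / N2
w2 = 66*148 / 74
w2 = 9768 / 74
w2 = 132 RPM

132 RPM


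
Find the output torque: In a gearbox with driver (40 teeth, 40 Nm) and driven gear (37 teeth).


Given: N1 = 40, N2 = 37, T1 = 40 Nm
Using T2/T1 = N2/N1
T2 = T1 * N2 / N1
T2 = 40 * 37 / 40
T2 = 1480 / 40
T2 = 37 Nm

37 Nm


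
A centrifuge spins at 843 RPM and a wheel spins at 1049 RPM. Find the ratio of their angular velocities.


Given: RPM_A = 843, RPM_B = 1049
omega = 2*pi*RPM/60, so omega_A/omega_B = RPM_A / RPM_B
omega_A/omega_B = 843 / 1049
omega_A/omega_B = 843/1049

843/1049


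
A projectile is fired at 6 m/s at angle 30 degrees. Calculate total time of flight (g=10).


Given: v0 = 6 m/s, theta = 30 deg, g = 10 m/s^2
sin(30) = 1/2
Using T = 2*v0*sin(theta) / g
T = 2*6*1/2 / 10
T = 6 / 10
T = 3/5 s

3/5 s


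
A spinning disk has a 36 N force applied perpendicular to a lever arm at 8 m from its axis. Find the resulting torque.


Given: F = 36 N, r = 8 m, angle = 90 deg (perpendicular)
Using tau = F * r * sin(90)
sin(90) = 1
tau = 36 * 8 * 1
tau = 288 Nm

288 Nm


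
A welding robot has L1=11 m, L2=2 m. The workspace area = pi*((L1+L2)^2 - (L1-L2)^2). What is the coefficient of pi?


Given: L1 = 11, L2 = 2
(L1+L2)^2 = (13)^2 = 169
(L1-L2)^2 = (9)^2 = 81
Difference = 169 - 81 = 88
This equals 4*L1*L2 = 4*11*2 = 88
Workspace area = 88*pi

88


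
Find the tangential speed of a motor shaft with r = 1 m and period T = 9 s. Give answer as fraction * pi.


Given: radius r = 1 m, period T = 9 s
Using v = 2*pi*r / T
v = 2*pi*1 / 9
v = 2*pi / 9
v = 2/9*pi m/s

2/9*pi m/s


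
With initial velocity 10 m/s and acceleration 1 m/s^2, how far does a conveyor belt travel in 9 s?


Given: v0 = 10 m/s, a = 1 m/s^2, t = 9 s
Using s = v0*t + (1/2)*a*t^2
s = 10*9 + (1/2)*1*9^2
s = 90 + (1/2)*81
s = 90 + 81/2
s = 261/2

261/2 m


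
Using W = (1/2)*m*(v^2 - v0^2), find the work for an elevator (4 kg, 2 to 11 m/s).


Given: m = 4 kg, v0 = 2 m/s, v = 11 m/s
Using W = (1/2)*m*(v^2 - v0^2)
v^2 = 11^2 = 121
v0^2 = 2^2 = 4
v^2 - v0^2 = 121 - 4 = 117
W = (1/2)*4*117 = 234 J

234 J


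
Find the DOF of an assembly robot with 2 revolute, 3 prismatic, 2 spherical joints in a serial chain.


Given: serial robot with 2 revolute, 3 prismatic, 2 spherical joints
DOF contribution per joint type: revolute=1, prismatic=1, spherical=3, fixed=0
DOF = 2*1 + 3*1 + 2*3
DOF = 11

11


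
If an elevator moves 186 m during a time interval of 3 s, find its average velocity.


Given: distance d = 186 m, time t = 3 s
Using v = d / t
v = 186 / 3
v = 62 m/s

62 m/s


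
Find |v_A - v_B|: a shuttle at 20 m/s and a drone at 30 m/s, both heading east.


Given: v_A = 20 m/s east, v_B = 30 m/s east
Both move in the same direction; relative speed = |v_A - v_B|
|20 - 30| = |-10|
= 10 m/s

10 m/s


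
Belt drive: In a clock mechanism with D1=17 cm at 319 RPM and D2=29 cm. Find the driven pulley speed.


Given: D1 = 17 cm, w1 = 319 RPM, D2 = 29 cm
Using D1*w1 = D2*w2
w2 = D1*w1 / D2
w2 = 17*319 / 29
w2 = 5423 / 29
w2 = 187 RPM

187 RPM


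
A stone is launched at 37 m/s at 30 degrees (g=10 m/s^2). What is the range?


Given: v0 = 37 m/s, theta = 30 deg, g = 10 m/s^2
sin(2*30) = sin(60) = sqrt(3)/2
Using R = v0^2 * sin(2*theta) / g
R = 37^2 * (sqrt(3)/2) / 10
R = 1369 * sqrt(3) / 20
R = 1369/20*sqrt(3) m

1369/20*sqrt(3) m


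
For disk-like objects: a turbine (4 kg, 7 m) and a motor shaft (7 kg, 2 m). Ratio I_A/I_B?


Given: M1=4 kg, R1=7 m, M2=7 kg, R2=2 m
For a disk: I = (1/2)*M*R^2, so I_A/I_B = (M1*R1^2)/(M2*R2^2)
M1*R1^2 = 4*49 = 196
M2*R2^2 = 7*4 = 28
I_A/I_B = 196/28 = 7

7


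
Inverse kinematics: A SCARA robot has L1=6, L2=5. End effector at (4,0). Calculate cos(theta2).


Given: L1 = 6, L2 = 5, target (x, y) = (4, 0)
Using cos(theta2) = (x^2 + y^2 - L1^2 - L2^2) / (2*L1*L2)
x^2 + y^2 = 4^2 + 0 = 16
L1^2 + L2^2 = 36 + 25 = 61
Numerator = 16 - 61 = -45
Denominator = 2*6*5 = 60
cos(theta2) = -45/60 = -3/4

-3/4


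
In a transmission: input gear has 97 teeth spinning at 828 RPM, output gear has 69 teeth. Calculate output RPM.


Given: N1 = 97 teeth, w1 = 828 RPM, N2 = 69 teeth
Using N1*w1 = N2*w2
w2 = N1*w1 / N2
w2 = 97*828 / 69
w2 = 80316 / 69
w2 = 1164 RPM

1164 RPM


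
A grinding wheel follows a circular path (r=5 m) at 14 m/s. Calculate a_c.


Given: v = 14 m/s, r = 5 m
Using a_c = v^2 / r
a_c = 14^2 / 5
a_c = 196 / 5
a_c = 196/5 m/s^2

196/5 m/s^2


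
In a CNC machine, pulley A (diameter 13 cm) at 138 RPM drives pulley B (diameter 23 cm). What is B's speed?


Given: D1 = 13 cm, w1 = 138 RPM, D2 = 23 cm
Using D1*w1 = D2*w2
w2 = D1*w1 / D2
w2 = 13*138 / 23
w2 = 1794 / 23
w2 = 78 RPM

78 RPM


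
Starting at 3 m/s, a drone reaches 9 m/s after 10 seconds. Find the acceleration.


Given: initial velocity v0 = 3 m/s, final velocity v = 9 m/s, time t = 10 s
Using a = (v - v0) / t
a = (9 - 3) / 10
a = 6 / 10
a = 3/5 m/s^2

3/5 m/s^2


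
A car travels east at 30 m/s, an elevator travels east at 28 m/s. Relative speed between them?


Given: v_A = 30 m/s east, v_B = 28 m/s east
Both move in the same direction; relative speed = |v_A - v_B|
|30 - 28| = |2|
= 2 m/s

2 m/s


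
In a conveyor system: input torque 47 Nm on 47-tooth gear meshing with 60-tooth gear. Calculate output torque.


Given: N1 = 47, N2 = 60, T1 = 47 Nm
Using T2/T1 = N2/N1
T2 = T1 * N2 / N1
T2 = 47 * 60 / 47
T2 = 2820 / 47
T2 = 60 Nm

60 Nm


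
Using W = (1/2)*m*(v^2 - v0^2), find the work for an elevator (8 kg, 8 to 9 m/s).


Given: m = 8 kg, v0 = 8 m/s, v = 9 m/s
Using W = (1/2)*m*(v^2 - v0^2)
v^2 = 9^2 = 81
v0^2 = 8^2 = 64
v^2 - v0^2 = 81 - 64 = 17
W = (1/2)*8*17 = 68 J

68 J


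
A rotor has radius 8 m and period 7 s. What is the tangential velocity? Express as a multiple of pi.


Given: radius r = 8 m, period T = 7 s
Using v = 2*pi*r / T
v = 2*pi*8 / 7
v = 16*pi / 7
v = 16/7*pi m/s

16/7*pi m/s


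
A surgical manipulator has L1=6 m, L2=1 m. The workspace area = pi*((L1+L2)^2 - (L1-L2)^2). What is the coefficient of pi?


Given: L1 = 6, L2 = 1
(L1+L2)^2 = (7)^2 = 49
(L1-L2)^2 = (5)^2 = 25
Difference = 49 - 25 = 24
This equals 4*L1*L2 = 4*6*1 = 24
Workspace area = 24*pi

24


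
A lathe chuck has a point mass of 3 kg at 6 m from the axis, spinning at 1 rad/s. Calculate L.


Given: m = 3 kg, r = 6 m, omega = 1 rad/s
For a point mass: I = m*r^2
I = 3*6^2 = 3*36 = 108
L = I*omega = 108*1
L = 108 kg*m^2/s

108 kg*m^2/s


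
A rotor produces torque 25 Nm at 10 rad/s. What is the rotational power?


Given: tau = 25 Nm, omega = 10 rad/s
Using P = tau * omega
P = 25 * 10
P = 250 W

250 W


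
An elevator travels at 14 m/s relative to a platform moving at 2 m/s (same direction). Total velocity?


Given: object velocity = 14 m/s, platform velocity = 2 m/s (same direction)
Using classical velocity addition: v_total = v_object + v_platform
v_total = 14 + 2
v_total = 16 m/s

16 m/s


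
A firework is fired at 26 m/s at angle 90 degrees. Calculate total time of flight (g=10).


Given: v0 = 26 m/s, theta = 90 deg, g = 10 m/s^2
sin(90) = 1
Using T = 2*v0*sin(theta) / g
T = 2*26*1 / 10
T = 52 / 10
T = 26/5 s

26/5 s


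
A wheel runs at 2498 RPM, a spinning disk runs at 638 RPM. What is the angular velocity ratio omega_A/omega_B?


Given: RPM_A = 2498, RPM_B = 638
omega = 2*pi*RPM/60, so omega_A/omega_B = RPM_A / RPM_B
omega_A/omega_B = 2498 / 638
omega_A/omega_B = 1249/319

1249/319


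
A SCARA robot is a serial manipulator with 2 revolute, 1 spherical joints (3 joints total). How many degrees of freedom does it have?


Given: serial robot with 2 revolute, 1 spherical joints
DOF contribution per joint type: revolute=1, prismatic=1, spherical=3, fixed=0
DOF = 2*1 + 1*3
DOF = 5

5


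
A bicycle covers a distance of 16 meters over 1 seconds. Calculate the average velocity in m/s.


Given: distance d = 16 m, time t = 1 s
Using v = d / t
v = 16 / 1
v = 16 m/s

16 m/s


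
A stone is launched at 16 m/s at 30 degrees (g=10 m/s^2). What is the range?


Given: v0 = 16 m/s, theta = 30 deg, g = 10 m/s^2
sin(2*30) = sin(60) = sqrt(3)/2
Using R = v0^2 * sin(2*theta) / g
R = 16^2 * (sqrt(3)/2) / 10
R = 256 * sqrt(3) / 20
R = 64/5*sqrt(3) m

64/5*sqrt(3) m


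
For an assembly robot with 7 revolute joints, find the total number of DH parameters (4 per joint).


Given: 7 joints, 4 DH parameters per joint (d, theta, a, alpha)
Total DH parameters = number_of_joints * 4
Total = 7 * 4
Total = 28

28


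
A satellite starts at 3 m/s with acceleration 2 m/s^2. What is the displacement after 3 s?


Given: v0 = 3 m/s, a = 2 m/s^2, t = 3 s
Using s = v0*t + (1/2)*a*t^2
s = 3*3 + (1/2)*2*3^2
s = 9 + (1/2)*18
s = 9 + 9
s = 18

18 m


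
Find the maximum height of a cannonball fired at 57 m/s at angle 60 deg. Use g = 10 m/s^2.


Given: v0 = 57 m/s, theta = 60 deg, g = 10 m/s^2
sin^2(60) = 3/4
Using H = v0^2 * sin^2(theta) / (2*g)
H = 57^2 * 3/4 / (2*10)
H = 3249 * 3/4 / 20
H = 9747/4 / 20
H = 9747/80 m

9747/80 m


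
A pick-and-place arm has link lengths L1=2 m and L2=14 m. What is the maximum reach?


Given: L1 = 2 m, L2 = 14 m
For a 2-link planar arm, max reach = L1 + L2 (fully extended)
Max reach = 2 + 14
Max reach = 16 m

16 m


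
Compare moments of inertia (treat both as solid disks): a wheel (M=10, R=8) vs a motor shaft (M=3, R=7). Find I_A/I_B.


Given: M1=10 kg, R1=8 m, M2=3 kg, R2=7 m
For a disk: I = (1/2)*M*R^2, so I_A/I_B = (M1*R1^2)/(M2*R2^2)
M1*R1^2 = 10*64 = 640
M2*R2^2 = 3*49 = 147
I_A/I_B = 640/147 = 640/147

640/147


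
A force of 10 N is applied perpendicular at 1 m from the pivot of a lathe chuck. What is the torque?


Given: F = 10 N, r = 1 m, angle = 90 deg (perpendicular)
Using tau = F * r * sin(90)
sin(90) = 1
tau = 10 * 1 * 1
tau = 10 Nm

10 Nm


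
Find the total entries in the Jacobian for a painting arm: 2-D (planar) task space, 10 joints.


Given: task space dimension = 2, joints = 10
Jacobian is a 2 x 10 matrix
Total entries = rows * columns
Total = 2 * 10
Total = 20

20


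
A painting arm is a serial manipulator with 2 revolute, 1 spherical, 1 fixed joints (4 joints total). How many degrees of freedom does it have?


Given: serial robot with 2 revolute, 1 spherical, 1 fixed joints
DOF contribution per joint type: revolute=1, prismatic=1, spherical=3, fixed=0
DOF = 2*1 + 1*3 + 1*0
DOF = 5

5


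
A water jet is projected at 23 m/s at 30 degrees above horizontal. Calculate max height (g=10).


Given: v0 = 23 m/s, theta = 30 deg, g = 10 m/s^2
sin^2(30) = 1/4
Using H = v0^2 * sin^2(theta) / (2*g)
H = 23^2 * 1/4 / (2*10)
H = 529 * 1/4 / 20
H = 529/4 / 20
H = 529/80 m

529/80 m


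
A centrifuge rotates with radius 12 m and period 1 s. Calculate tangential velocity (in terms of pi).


Given: radius r = 12 m, period T = 1 s
Using v = 2*pi*r / T
v = 2*pi*12 / 1
v = 24*pi / 1
v = 24*pi m/s

24*pi m/s


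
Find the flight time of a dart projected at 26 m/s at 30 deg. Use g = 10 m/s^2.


Given: v0 = 26 m/s, theta = 30 deg, g = 10 m/s^2
sin(30) = 1/2
Using T = 2*v0*sin(theta) / g
T = 2*26*1/2 / 10
T = 26 / 10
T = 13/5 s

13/5 s


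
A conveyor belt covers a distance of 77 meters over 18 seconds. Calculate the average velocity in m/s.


Given: distance d = 77 m, time t = 18 s
Using v = d / t
v = 77 / 18
v = 77/18 m/s

77/18 m/s


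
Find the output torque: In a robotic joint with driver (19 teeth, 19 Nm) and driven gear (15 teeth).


Given: N1 = 19, N2 = 15, T1 = 19 Nm
Using T2/T1 = N2/N1
T2 = T1 * N2 / N1
T2 = 19 * 15 / 19
T2 = 285 / 19
T2 = 15 Nm

15 Nm


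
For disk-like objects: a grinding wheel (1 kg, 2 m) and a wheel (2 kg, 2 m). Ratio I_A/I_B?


Given: M1=1 kg, R1=2 m, M2=2 kg, R2=2 m
For a disk: I = (1/2)*M*R^2, so I_A/I_B = (M1*R1^2)/(M2*R2^2)
M1*R1^2 = 1*4 = 4
M2*R2^2 = 2*4 = 8
I_A/I_B = 4/8 = 1/2

1/2


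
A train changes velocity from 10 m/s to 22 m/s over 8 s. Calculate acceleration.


Given: initial velocity v0 = 10 m/s, final velocity v = 22 m/s, time t = 8 s
Using a = (v - v0) / t
a = (22 - 10) / 8
a = 12 / 8
a = 3/2 m/s^2

3/2 m/s^2


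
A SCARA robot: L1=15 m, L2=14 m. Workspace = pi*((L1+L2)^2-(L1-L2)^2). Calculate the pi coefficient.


Given: L1 = 15, L2 = 14
(L1+L2)^2 = (29)^2 = 841
(L1-L2)^2 = (1)^2 = 1
Difference = 841 - 1 = 840
This equals 4*L1*L2 = 4*15*14 = 840
Workspace area = 840*pi

840


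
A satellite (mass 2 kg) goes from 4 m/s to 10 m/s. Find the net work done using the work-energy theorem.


Given: m = 2 kg, v0 = 4 m/s, v = 10 m/s
Using W = (1/2)*m*(v^2 - v0^2)
v^2 = 10^2 = 100
v0^2 = 4^2 = 16
v^2 - v0^2 = 100 - 16 = 84
W = (1/2)*2*84 = 84 J

84 J


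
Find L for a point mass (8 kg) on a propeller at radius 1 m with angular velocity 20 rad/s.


Given: m = 8 kg, r = 1 m, omega = 20 rad/s
For a point mass: I = m*r^2
I = 8*1^2 = 8*1 = 8
L = I*omega = 8*20
L = 160 kg*m^2/s

160 kg*m^2/s


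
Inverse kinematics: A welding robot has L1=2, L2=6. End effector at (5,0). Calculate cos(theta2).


Given: L1 = 2, L2 = 6, target (x, y) = (5, 0)
Using cos(theta2) = (x^2 + y^2 - L1^2 - L2^2) / (2*L1*L2)
x^2 + y^2 = 5^2 + 0 = 25
L1^2 + L2^2 = 4 + 36 = 40
Numerator = 25 - 40 = -15
Denominator = 2*2*6 = 24
cos(theta2) = -15/24 = -5/8

-5/8


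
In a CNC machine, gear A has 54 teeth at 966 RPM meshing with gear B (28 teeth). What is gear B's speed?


Given: N1 = 54 teeth, w1 = 966 RPM, N2 = 28 teeth
Using N1*w1 = N2*w2
w2 = N1*w1 / N2
w2 = 54*966 / 28
w2 = 52164 / 28
w2 = 1863 RPM

1863 RPM


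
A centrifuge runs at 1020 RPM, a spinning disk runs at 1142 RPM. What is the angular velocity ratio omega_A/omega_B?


Given: RPM_A = 1020, RPM_B = 1142
omega = 2*pi*RPM/60, so omega_A/omega_B = RPM_A / RPM_B
omega_A/omega_B = 1020 / 1142
omega_A/omega_B = 510/571

510/571


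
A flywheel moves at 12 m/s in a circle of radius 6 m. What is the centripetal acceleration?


Given: v = 12 m/s, r = 6 m
Using a_c = v^2 / r
a_c = 12^2 / 6
a_c = 144 / 6
a_c = 24 m/s^2

24 m/s^2


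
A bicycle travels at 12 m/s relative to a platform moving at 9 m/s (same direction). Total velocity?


Given: object velocity = 12 m/s, platform velocity = 9 m/s (same direction)
Using classical velocity addition: v_total = v_object + v_platform
v_total = 12 + 9
v_total = 21 m/s

21 m/s


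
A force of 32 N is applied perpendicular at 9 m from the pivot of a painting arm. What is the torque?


Given: F = 32 N, r = 9 m, angle = 90 deg (perpendicular)
Using tau = F * r * sin(90)
sin(90) = 1
tau = 32 * 9 * 1
tau = 288 Nm

288 Nm


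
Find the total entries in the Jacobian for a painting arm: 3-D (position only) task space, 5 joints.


Given: task space dimension = 3, joints = 5
Jacobian is a 3 x 5 matrix
Total entries = rows * columns
Total = 3 * 5
Total = 15

15


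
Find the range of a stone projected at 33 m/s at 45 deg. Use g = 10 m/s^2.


Given: v0 = 33 m/s, theta = 45 deg, g = 10 m/s^2
sin(2*45) = sin(90) = 1
Using R = v0^2 * sin(2*theta) / g
R = 33^2 * 1 / 10
R = 1089 / 10
R = 1089/10 m

1089/10 m


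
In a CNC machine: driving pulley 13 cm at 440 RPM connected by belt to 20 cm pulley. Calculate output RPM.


Given: D1 = 13 cm, w1 = 440 RPM, D2 = 20 cm
Using D1*w1 = D2*w2
w2 = D1*w1 / D2
w2 = 13*440 / 20
w2 = 5720 / 20
w2 = 286 RPM

286 RPM


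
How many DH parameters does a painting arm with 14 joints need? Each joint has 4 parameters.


Given: 14 joints, 4 DH parameters per joint (d, theta, a, alpha)
Total DH parameters = number_of_joints * 4
Total = 14 * 4
Total = 56

56


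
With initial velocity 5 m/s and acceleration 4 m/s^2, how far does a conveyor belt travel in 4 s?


Given: v0 = 5 m/s, a = 4 m/s^2, t = 4 s
Using s = v0*t + (1/2)*a*t^2
s = 5*4 + (1/2)*4*4^2
s = 20 + (1/2)*64
s = 20 + 32
s = 52

52 m


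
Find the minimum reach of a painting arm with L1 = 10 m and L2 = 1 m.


Given: L1 = 10 m, L2 = 1 m
For a 2-link planar arm, min reach = |L1 - L2| (second link folded back)
Min reach = |10 - 1|
Min reach = 9 m

9 m


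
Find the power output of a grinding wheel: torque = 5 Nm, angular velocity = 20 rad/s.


Given: tau = 5 Nm, omega = 20 rad/s
Using P = tau * omega
P = 5 * 20
P = 100 W

100 W


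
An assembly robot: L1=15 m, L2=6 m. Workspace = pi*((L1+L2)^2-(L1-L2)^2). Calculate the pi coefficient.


Given: L1 = 15, L2 = 6
(L1+L2)^2 = (21)^2 = 441
(L1-L2)^2 = (9)^2 = 81
Difference = 441 - 81 = 360
This equals 4*L1*L2 = 4*15*6 = 360
Workspace area = 360*pi

360


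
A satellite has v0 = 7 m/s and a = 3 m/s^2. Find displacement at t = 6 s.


Given: v0 = 7 m/s, a = 3 m/s^2, t = 6 s
Using s = v0*t + (1/2)*a*t^2
s = 7*6 + (1/2)*3*6^2
s = 42 + (1/2)*108
s = 42 + 54
s = 96

96 m


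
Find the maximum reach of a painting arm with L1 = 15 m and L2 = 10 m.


Given: L1 = 15 m, L2 = 10 m
For a 2-link planar arm, max reach = L1 + L2 (fully extended)
Max reach = 15 + 10
Max reach = 25 m

25 m


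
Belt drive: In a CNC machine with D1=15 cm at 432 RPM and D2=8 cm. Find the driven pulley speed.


Given: D1 = 15 cm, w1 = 432 RPM, D2 = 8 cm
Using D1*w1 = D2*w2
w2 = D1*w1 / D2
w2 = 15*432 / 8
w2 = 6480 / 8
w2 = 810 RPM

810 RPM


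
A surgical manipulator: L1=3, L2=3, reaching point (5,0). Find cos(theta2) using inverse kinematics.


Given: L1 = 3, L2 = 3, target (x, y) = (5, 0)
Using cos(theta2) = (x^2 + y^2 - L1^2 - L2^2) / (2*L1*L2)
x^2 + y^2 = 5^2 + 0 = 25
L1^2 + L2^2 = 9 + 9 = 18
Numerator = 25 - 18 = 7
Denominator = 2*3*3 = 18
cos(theta2) = 7/18 = 7/18

7/18


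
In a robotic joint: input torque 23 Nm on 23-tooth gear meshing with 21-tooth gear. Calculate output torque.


Given: N1 = 23, N2 = 21, T1 = 23 Nm
Using T2/T1 = N2/N1
T2 = T1 * N2 / N1
T2 = 23 * 21 / 23
T2 = 483 / 23
T2 = 21 Nm

21 Nm


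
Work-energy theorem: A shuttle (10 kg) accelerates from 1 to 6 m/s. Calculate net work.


Given: m = 10 kg, v0 = 1 m/s, v = 6 m/s
Using W = (1/2)*m*(v^2 - v0^2)
v^2 = 6^2 = 36
v0^2 = 1^2 = 1
v^2 - v0^2 = 36 - 1 = 35
W = (1/2)*10*35 = 175 J

175 J


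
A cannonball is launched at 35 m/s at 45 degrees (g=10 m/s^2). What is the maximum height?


Given: v0 = 35 m/s, theta = 45 deg, g = 10 m/s^2
sin^2(45) = 1/2
Using H = v0^2 * sin^2(theta) / (2*g)
H = 35^2 * 1/2 / (2*10)
H = 1225 * 1/2 / 20
H = 1225/2 / 20
H = 245/8 m

245/8 m


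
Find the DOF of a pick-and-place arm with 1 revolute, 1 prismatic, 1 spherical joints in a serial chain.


Given: serial robot with 1 revolute, 1 prismatic, 1 spherical joints
DOF contribution per joint type: revolute=1, prismatic=1, spherical=3, fixed=0
DOF = 1*1 + 1*1 + 1*3
DOF = 5

5


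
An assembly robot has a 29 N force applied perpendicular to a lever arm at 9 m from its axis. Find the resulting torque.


Given: F = 29 N, r = 9 m, angle = 90 deg (perpendicular)
Using tau = F * r * sin(90)
sin(90) = 1
tau = 29 * 9 * 1
tau = 261 Nm

261 Nm


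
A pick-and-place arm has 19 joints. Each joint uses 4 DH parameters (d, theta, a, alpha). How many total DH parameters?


Given: 19 joints, 4 DH parameters per joint (d, theta, a, alpha)
Total DH parameters = number_of_joints * 4
Total = 19 * 4
Total = 76

76


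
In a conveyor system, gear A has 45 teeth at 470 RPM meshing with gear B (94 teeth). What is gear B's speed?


Given: N1 = 45 teeth, w1 = 470 RPM, N2 = 94 teeth
Using N1*w1 = N2*w2
w2 = N1*w1 / N2
w2 = 45*470 / 94
w2 = 21150 / 94
w2 = 225 RPM

225 RPM


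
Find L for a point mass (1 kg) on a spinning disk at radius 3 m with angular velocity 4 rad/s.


Given: m = 1 kg, r = 3 m, omega = 4 rad/s
For a point mass: I = m*r^2
I = 1*3^2 = 1*9 = 9
L = I*omega = 9*4
L = 36 kg*m^2/s

36 kg*m^2/s


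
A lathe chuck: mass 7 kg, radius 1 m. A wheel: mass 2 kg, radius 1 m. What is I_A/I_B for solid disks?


Given: M1=7 kg, R1=1 m, M2=2 kg, R2=1 m
For a disk: I = (1/2)*M*R^2, so I_A/I_B = (M1*R1^2)/(M2*R2^2)
M1*R1^2 = 7*1 = 7
M2*R2^2 = 2*1 = 2
I_A/I_B = 7/2 = 7/2

7/2


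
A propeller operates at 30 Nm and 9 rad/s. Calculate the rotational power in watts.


Given: tau = 30 Nm, omega = 9 rad/s
Using P = tau * omega
P = 30 * 9
P = 270 W

270 W


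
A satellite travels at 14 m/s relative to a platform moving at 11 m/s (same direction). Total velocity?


Given: object velocity = 14 m/s, platform velocity = 11 m/s (same direction)
Using classical velocity addition: v_total = v_object + v_platform
v_total = 14 + 11
v_total = 25 m/s

25 m/s


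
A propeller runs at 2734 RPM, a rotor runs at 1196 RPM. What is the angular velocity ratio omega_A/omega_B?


Given: RPM_A = 2734, RPM_B = 1196
omega = 2*pi*RPM/60, so omega_A/omega_B = RPM_A / RPM_B
omega_A/omega_B = 2734 / 1196
omega_A/omega_B = 1367/598

1367/598


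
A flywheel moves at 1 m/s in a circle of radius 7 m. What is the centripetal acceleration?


Given: v = 1 m/s, r = 7 m
Using a_c = v^2 / r
a_c = 1^2 / 7
a_c = 1 / 7
a_c = 1/7 m/s^2

1/7 m/s^2


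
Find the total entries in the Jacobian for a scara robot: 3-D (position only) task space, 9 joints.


Given: task space dimension = 3, joints = 9
Jacobian is a 3 x 9 matrix
Total entries = rows * columns
Total = 3 * 9
Total = 27

27


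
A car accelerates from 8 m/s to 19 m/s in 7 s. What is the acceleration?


Given: initial velocity v0 = 8 m/s, final velocity v = 19 m/s, time t = 7 s
Using a = (v - v0) / t
a = (19 - 8) / 7
a = 11 / 7
a = 11/7 m/s^2

11/7 m/s^2


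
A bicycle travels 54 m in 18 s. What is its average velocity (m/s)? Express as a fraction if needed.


Given: distance d = 54 m, time t = 18 s
Using v = d / t
v = 54 / 18
v = 3 m/s

3 m/s


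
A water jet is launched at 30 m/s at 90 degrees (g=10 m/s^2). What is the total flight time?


Given: v0 = 30 m/s, theta = 90 deg, g = 10 m/s^2
sin(90) = 1
Using T = 2*v0*sin(theta) / g
T = 2*30*1 / 10
T = 60 / 10
T = 6 s

6 s


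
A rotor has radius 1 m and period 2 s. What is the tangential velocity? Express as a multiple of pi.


Given: radius r = 1 m, period T = 2 s
Using v = 2*pi*r / T
v = 2*pi*1 / 2
v = 2*pi / 2
v = 1*pi m/s

1*pi m/s


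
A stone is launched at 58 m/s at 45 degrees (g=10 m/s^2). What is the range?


Given: v0 = 58 m/s, theta = 45 deg, g = 10 m/s^2
sin(2*45) = sin(90) = 1
Using R = v0^2 * sin(2*theta) / g
R = 58^2 * 1 / 10
R = 3364 / 10
R = 1682/5 m

1682/5 m


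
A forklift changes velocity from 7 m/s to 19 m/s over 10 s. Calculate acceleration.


Given: initial velocity v0 = 7 m/s, final velocity v = 19 m/s, time t = 10 s
Using a = (v - v0) / t
a = (19 - 7) / 10
a = 12 / 10
a = 6/5 m/s^2

6/5 m/s^2


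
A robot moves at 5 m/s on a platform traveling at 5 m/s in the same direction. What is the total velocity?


Given: object velocity = 5 m/s, platform velocity = 5 m/s (same direction)
Using classical velocity addition: v_total = v_object + v_platform
v_total = 5 + 5
v_total = 10 m/s

10 m/s


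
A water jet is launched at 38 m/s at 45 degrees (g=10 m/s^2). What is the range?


Given: v0 = 38 m/s, theta = 45 deg, g = 10 m/s^2
sin(2*45) = sin(90) = 1
Using R = v0^2 * sin(2*theta) / g
R = 38^2 * 1 / 10
R = 1444 / 10
R = 722/5 m

722/5 m


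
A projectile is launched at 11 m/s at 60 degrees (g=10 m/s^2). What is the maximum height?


Given: v0 = 11 m/s, theta = 60 deg, g = 10 m/s^2
sin^2(60) = 3/4
Using H = v0^2 * sin^2(theta) / (2*g)
H = 11^2 * 3/4 / (2*10)
H = 121 * 3/4 / 20
H = 363/4 / 20
H = 363/80 m

363/80 m


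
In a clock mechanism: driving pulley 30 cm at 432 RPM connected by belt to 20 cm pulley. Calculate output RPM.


Given: D1 = 30 cm, w1 = 432 RPM, D2 = 20 cm
Using D1*w1 = D2*w2
w2 = D1*w1 / D2
w2 = 30*432 / 20
w2 = 12960 / 20
w2 = 648 RPM

648 RPM


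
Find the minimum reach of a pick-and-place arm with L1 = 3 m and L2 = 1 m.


Given: L1 = 3 m, L2 = 1 m
For a 2-link planar arm, min reach = |L1 - L2| (second link folded back)
Min reach = |3 - 1|
Min reach = 2 m

2 m


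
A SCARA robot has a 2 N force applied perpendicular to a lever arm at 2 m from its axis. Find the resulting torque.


Given: F = 2 N, r = 2 m, angle = 90 deg (perpendicular)
Using tau = F * r * sin(90)
sin(90) = 1
tau = 2 * 2 * 1
tau = 4 Nm

4 Nm


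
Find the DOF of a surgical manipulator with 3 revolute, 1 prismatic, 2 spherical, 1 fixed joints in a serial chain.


Given: serial robot with 3 revolute, 1 prismatic, 2 spherical, 1 fixed joints
DOF contribution per joint type: revolute=1, prismatic=1, spherical=3, fixed=0
DOF = 3*1 + 1*1 + 2*3 + 1*0
DOF = 10

10


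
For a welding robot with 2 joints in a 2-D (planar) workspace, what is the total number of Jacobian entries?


Given: task space dimension = 2, joints = 2
Jacobian is a 2 x 2 matrix
Total entries = rows * columns
Total = 2 * 2
Total = 4

4


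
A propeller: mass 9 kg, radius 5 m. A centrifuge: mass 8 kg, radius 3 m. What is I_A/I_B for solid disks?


Given: M1=9 kg, R1=5 m, M2=8 kg, R2=3 m
For a disk: I = (1/2)*M*R^2, so I_A/I_B = (M1*R1^2)/(M2*R2^2)
M1*R1^2 = 9*25 = 225
M2*R2^2 = 8*9 = 72
I_A/I_B = 225/72 = 25/8

25/8


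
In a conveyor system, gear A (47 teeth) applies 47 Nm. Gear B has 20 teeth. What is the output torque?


Given: N1 = 47, N2 = 20, T1 = 47 Nm
Using T2/T1 = N2/N1
T2 = T1 * N2 / N1
T2 = 47 * 20 / 47
T2 = 940 / 47
T2 = 20 Nm

20 Nm


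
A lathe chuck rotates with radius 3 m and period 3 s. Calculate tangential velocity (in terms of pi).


Given: radius r = 3 m, period T = 3 s
Using v = 2*pi*r / T
v = 2*pi*3 / 3
v = 6*pi / 3
v = 2*pi m/s

2*pi m/s


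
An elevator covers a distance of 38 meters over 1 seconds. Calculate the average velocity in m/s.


Given: distance d = 38 m, time t = 1 s
Using v = d / t
v = 38 / 1
v = 38 m/s

38 m/s


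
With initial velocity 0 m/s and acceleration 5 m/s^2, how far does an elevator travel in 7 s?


Given: v0 = 0 m/s, a = 5 m/s^2, t = 7 s
Using s = v0*t + (1/2)*a*t^2
s = 0*7 + (1/2)*5*7^2
s = 0 + (1/2)*245
s = 0 + 245/2
s = 245/2

245/2 m


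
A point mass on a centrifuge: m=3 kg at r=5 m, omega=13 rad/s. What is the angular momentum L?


Given: m = 3 kg, r = 5 m, omega = 13 rad/s
For a point mass: I = m*r^2
I = 3*5^2 = 3*25 = 75
L = I*omega = 75*13
L = 975 kg*m^2/s

975 kg*m^2/s


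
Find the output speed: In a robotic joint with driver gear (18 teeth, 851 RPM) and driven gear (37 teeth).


Given: N1 = 18 teeth, w1 = 851 RPM, N2 = 37 teeth
Using N1*w1 = N2*w2
w2 = N1*w1 / N2
w2 = 18*851 / 37
w2 = 15318 / 37
w2 = 414 RPM

414 RPM


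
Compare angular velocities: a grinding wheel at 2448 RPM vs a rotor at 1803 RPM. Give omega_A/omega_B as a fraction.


Given: RPM_A = 2448, RPM_B = 1803
omega = 2*pi*RPM/60, so omega_A/omega_B = RPM_A / RPM_B
omega_A/omega_B = 2448 / 1803
omega_A/omega_B = 816/601

816/601


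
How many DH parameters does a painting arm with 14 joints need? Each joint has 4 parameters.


Given: 14 joints, 4 DH parameters per joint (d, theta, a, alpha)
Total DH parameters = number_of_joints * 4
Total = 14 * 4
Total = 56

56


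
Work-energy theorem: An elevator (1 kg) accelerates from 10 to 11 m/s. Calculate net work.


Given: m = 1 kg, v0 = 10 m/s, v = 11 m/s
Using W = (1/2)*m*(v^2 - v0^2)
v^2 = 11^2 = 121
v0^2 = 10^2 = 100
v^2 - v0^2 = 121 - 100 = 21
W = (1/2)*1*21 = 21/2 J

21/2 J


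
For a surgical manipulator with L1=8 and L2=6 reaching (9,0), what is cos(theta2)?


Given: L1 = 8, L2 = 6, target (x, y) = (9, 0)
Using cos(theta2) = (x^2 + y^2 - L1^2 - L2^2) / (2*L1*L2)
x^2 + y^2 = 9^2 + 0 = 81
L1^2 + L2^2 = 64 + 36 = 100
Numerator = 81 - 100 = -19
Denominator = 2*8*6 = 96
cos(theta2) = -19/96 = -19/96

-19/96


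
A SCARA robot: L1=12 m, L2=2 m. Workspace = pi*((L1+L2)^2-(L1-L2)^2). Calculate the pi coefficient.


Given: L1 = 12, L2 = 2
(L1+L2)^2 = (14)^2 = 196
(L1-L2)^2 = (10)^2 = 100
Difference = 196 - 100 = 96
This equals 4*L1*L2 = 4*12*2 = 96
Workspace area = 96*pi

96


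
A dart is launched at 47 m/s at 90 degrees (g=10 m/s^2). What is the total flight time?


Given: v0 = 47 m/s, theta = 90 deg, g = 10 m/s^2
sin(90) = 1
Using T = 2*v0*sin(theta) / g
T = 2*47*1 / 10
T = 94 / 10
T = 47/5 s

47/5 s


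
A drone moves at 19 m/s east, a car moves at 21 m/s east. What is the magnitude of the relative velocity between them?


Given: v_A = 19 m/s east, v_B = 21 m/s east
Both move in the same direction; relative speed = |v_A - v_B|
|19 - 21| = |-2|
= 2 m/s

2 m/s


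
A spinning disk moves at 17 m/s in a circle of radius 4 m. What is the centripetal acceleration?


Given: v = 17 m/s, r = 4 m
Using a_c = v^2 / r
a_c = 17^2 / 4
a_c = 289 / 4
a_c = 289/4 m/s^2

289/4 m/s^2


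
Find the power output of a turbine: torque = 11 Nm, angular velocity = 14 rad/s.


Given: tau = 11 Nm, omega = 14 rad/s
Using P = tau * omega
P = 11 * 14
P = 154 W

154 W


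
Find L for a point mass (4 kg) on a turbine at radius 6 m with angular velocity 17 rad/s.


Given: m = 4 kg, r = 6 m, omega = 17 rad/s
For a point mass: I = m*r^2
I = 4*6^2 = 4*36 = 144
L = I*omega = 144*17
L = 2448 kg*m^2/s

2448 kg*m^2/s


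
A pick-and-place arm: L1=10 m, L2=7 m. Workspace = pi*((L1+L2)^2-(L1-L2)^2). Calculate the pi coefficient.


Given: L1 = 10, L2 = 7
(L1+L2)^2 = (17)^2 = 289
(L1-L2)^2 = (3)^2 = 9
Difference = 289 - 9 = 280
This equals 4*L1*L2 = 4*10*7 = 280
Workspace area = 280*pi

280


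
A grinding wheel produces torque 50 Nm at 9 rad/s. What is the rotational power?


Given: tau = 50 Nm, omega = 9 rad/s
Using P = tau * omega
P = 50 * 9
P = 450 W

450 W


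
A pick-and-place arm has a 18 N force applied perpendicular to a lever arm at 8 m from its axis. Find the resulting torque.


Given: F = 18 N, r = 8 m, angle = 90 deg (perpendicular)
Using tau = F * r * sin(90)
sin(90) = 1
tau = 18 * 8 * 1
tau = 144 Nm

144 Nm


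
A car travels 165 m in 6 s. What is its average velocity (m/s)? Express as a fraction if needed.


Given: distance d = 165 m, time t = 6 s
Using v = d / t
v = 165 / 6
v = 55/2 m/s

55/2 m/s


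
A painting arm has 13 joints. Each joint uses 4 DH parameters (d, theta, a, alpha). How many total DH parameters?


Given: 13 joints, 4 DH parameters per joint (d, theta, a, alpha)
Total DH parameters = number_of_joints * 4
Total = 13 * 4
Total = 52

52


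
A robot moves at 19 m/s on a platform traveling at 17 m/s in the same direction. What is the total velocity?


Given: object velocity = 19 m/s, platform velocity = 17 m/s (same direction)
Using classical velocity addition: v_total = v_object + v_platform
v_total = 19 + 17
v_total = 36 m/s

36 m/s


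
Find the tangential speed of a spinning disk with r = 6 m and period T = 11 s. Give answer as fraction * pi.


Given: radius r = 6 m, period T = 11 s
Using v = 2*pi*r / T
v = 2*pi*6 / 11
v = 12*pi / 11
v = 12/11*pi m/s

12/11*pi m/s


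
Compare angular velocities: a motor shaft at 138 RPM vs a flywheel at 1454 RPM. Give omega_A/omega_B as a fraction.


Given: RPM_A = 138, RPM_B = 1454
omega = 2*pi*RPM/60, so omega_A/omega_B = RPM_A / RPM_B
omega_A/omega_B = 138 / 1454
omega_A/omega_B = 69/727

69/727


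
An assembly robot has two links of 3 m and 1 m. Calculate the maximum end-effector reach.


Given: L1 = 3 m, L2 = 1 m
For a 2-link planar arm, max reach = L1 + L2 (fully extended)
Max reach = 3 + 1
Max reach = 4 m

4 m


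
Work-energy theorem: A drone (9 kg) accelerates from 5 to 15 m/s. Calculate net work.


Given: m = 9 kg, v0 = 5 m/s, v = 15 m/s
Using W = (1/2)*m*(v^2 - v0^2)
v^2 = 15^2 = 225
v0^2 = 5^2 = 25
v^2 - v0^2 = 225 - 25 = 200
W = (1/2)*9*200 = 900 J

900 J


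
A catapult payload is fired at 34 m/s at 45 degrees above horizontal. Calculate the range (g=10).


Given: v0 = 34 m/s, theta = 45 deg, g = 10 m/s^2
sin(2*45) = sin(90) = 1
Using R = v0^2 * sin(2*theta) / g
R = 34^2 * 1 / 10
R = 1156 / 10
R = 578/5 m

578/5 m


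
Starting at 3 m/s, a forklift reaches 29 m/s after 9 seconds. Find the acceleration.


Given: initial velocity v0 = 3 m/s, final velocity v = 29 m/s, time t = 9 s
Using a = (v - v0) / t
a = (29 - 3) / 9
a = 26 / 9
a = 26/9 m/s^2

26/9 m/s^2


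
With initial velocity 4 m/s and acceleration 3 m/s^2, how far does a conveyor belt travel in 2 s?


Given: v0 = 4 m/s, a = 3 m/s^2, t = 2 s
Using s = v0*t + (1/2)*a*t^2
s = 4*2 + (1/2)*3*2^2
s = 8 + (1/2)*12
s = 8 + 6
s = 14

14 m


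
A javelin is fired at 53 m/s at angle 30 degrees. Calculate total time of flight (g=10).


Given: v0 = 53 m/s, theta = 30 deg, g = 10 m/s^2
sin(30) = 1/2
Using T = 2*v0*sin(theta) / g
T = 2*53*1/2 / 10
T = 53 / 10
T = 53/10 s

53/10 s


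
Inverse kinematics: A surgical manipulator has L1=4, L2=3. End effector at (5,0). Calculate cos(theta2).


Given: L1 = 4, L2 = 3, target (x, y) = (5, 0)
Using cos(theta2) = (x^2 + y^2 - L1^2 - L2^2) / (2*L1*L2)
x^2 + y^2 = 5^2 + 0 = 25
L1^2 + L2^2 = 16 + 9 = 25
Numerator = 25 - 25 = 0
Denominator = 2*4*3 = 24
cos(theta2) = 0/24 = 0

0


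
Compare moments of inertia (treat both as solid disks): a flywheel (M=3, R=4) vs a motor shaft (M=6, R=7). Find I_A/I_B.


Given: M1=3 kg, R1=4 m, M2=6 kg, R2=7 m
For a disk: I = (1/2)*M*R^2, so I_A/I_B = (M1*R1^2)/(M2*R2^2)
M1*R1^2 = 3*16 = 48
M2*R2^2 = 6*49 = 294
I_A/I_B = 48/294 = 8/49

8/49


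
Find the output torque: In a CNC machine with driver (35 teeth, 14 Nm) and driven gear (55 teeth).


Given: N1 = 35, N2 = 55, T1 = 14 Nm
Using T2/T1 = N2/N1
T2 = T1 * N2 / N1
T2 = 14 * 55 / 35
T2 = 770 / 35
T2 = 22 Nm

22 Nm


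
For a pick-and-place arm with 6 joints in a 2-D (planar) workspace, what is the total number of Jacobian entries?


Given: task space dimension = 2, joints = 6
Jacobian is a 2 x 6 matrix
Total entries = rows * columns
Total = 2 * 6
Total = 12

12


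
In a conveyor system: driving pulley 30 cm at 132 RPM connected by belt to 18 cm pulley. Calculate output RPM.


Given: D1 = 30 cm, w1 = 132 RPM, D2 = 18 cm
Using D1*w1 = D2*w2
w2 = D1*w1 / D2
w2 = 30*132 / 18
w2 = 3960 / 18
w2 = 220 RPM

220 RPM


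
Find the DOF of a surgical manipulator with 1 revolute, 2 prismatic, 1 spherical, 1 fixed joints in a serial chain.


Given: serial robot with 1 revolute, 2 prismatic, 1 spherical, 1 fixed joints
DOF contribution per joint type: revolute=1, prismatic=1, spherical=3, fixed=0
DOF = 1*1 + 2*1 + 1*3 + 1*0
DOF = 6

6


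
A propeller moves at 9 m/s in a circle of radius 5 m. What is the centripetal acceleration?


Given: v = 9 m/s, r = 5 m
Using a_c = v^2 / r
a_c = 9^2 / 5
a_c = 81 / 5
a_c = 81/5 m/s^2

81/5 m/s^2


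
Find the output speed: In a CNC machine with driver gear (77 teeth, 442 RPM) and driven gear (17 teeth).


Given: N1 = 77 teeth, w1 = 442 RPM, N2 = 17 teeth
Using N1*w1 = N2*w2
w2 = N1*w1 / N2
w2 = 77*442 / 17
w2 = 34034 / 17
w2 = 2002 RPM

2002 RPM


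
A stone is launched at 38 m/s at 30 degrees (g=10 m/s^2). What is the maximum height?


Given: v0 = 38 m/s, theta = 30 deg, g = 10 m/s^2
sin^2(30) = 1/4
Using H = v0^2 * sin^2(theta) / (2*g)
H = 38^2 * 1/4 / (2*10)
H = 1444 * 1/4 / 20
H = 361 / 20
H = 361/20 m

361/20 m


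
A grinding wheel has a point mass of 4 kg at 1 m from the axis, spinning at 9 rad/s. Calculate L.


Given: m = 4 kg, r = 1 m, omega = 9 rad/s
For a point mass: I = m*r^2
I = 4*1^2 = 4*1 = 4
L = I*omega = 4*9
L = 36 kg*m^2/s

36 kg*m^2/s


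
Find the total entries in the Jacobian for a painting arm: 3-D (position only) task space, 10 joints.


Given: task space dimension = 3, joints = 10
Jacobian is a 3 x 10 matrix
Total entries = rows * columns
Total = 3 * 10
Total = 30

30


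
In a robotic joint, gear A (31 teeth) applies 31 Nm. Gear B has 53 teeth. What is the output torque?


Given: N1 = 31, N2 = 53, T1 = 31 Nm
Using T2/T1 = N2/N1
T2 = T1 * N2 / N1
T2 = 31 * 53 / 31
T2 = 1643 / 31
T2 = 53 Nm

53 Nm


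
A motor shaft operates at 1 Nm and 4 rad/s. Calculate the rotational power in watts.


Given: tau = 1 Nm, omega = 4 rad/s
Using P = tau * omega
P = 1 * 4
P = 4 W

4 W


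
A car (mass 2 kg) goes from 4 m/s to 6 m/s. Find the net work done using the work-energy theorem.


Given: m = 2 kg, v0 = 4 m/s, v = 6 m/s
Using W = (1/2)*m*(v^2 - v0^2)
v^2 = 6^2 = 36
v0^2 = 4^2 = 16
v^2 - v0^2 = 36 - 16 = 20
W = (1/2)*2*20 = 20 J

20 J


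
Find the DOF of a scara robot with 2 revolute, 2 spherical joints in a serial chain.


Given: serial robot with 2 revolute, 2 spherical joints
DOF contribution per joint type: revolute=1, prismatic=1, spherical=3, fixed=0
DOF = 2*1 + 2*3
DOF = 8

8


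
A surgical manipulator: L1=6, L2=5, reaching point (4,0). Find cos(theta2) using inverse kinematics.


Given: L1 = 6, L2 = 5, target (x, y) = (4, 0)
Using cos(theta2) = (x^2 + y^2 - L1^2 - L2^2) / (2*L1*L2)
x^2 + y^2 = 4^2 + 0 = 16
L1^2 + L2^2 = 36 + 25 = 61
Numerator = 16 - 61 = -45
Denominator = 2*6*5 = 60
cos(theta2) = -45/60 = -3/4

-3/4


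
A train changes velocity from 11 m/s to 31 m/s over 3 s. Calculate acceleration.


Given: initial velocity v0 = 11 m/s, final velocity v = 31 m/s, time t = 3 s
Using a = (v - v0) / t
a = (31 - 11) / 3
a = 20 / 3
a = 20/3 m/s^2

20/3 m/s^2


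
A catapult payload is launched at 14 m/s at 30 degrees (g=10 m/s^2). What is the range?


Given: v0 = 14 m/s, theta = 30 deg, g = 10 m/s^2
sin(2*30) = sin(60) = sqrt(3)/2
Using R = v0^2 * sin(2*theta) / g
R = 14^2 * (sqrt(3)/2) / 10
R = 196 * sqrt(3) / 20
R = 49/5*sqrt(3) m

49/5*sqrt(3) m


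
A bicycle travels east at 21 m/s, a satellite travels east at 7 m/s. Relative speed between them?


Given: v_A = 21 m/s east, v_B = 7 m/s east
Both move in the same direction; relative speed = |v_A - v_B|
|21 - 7| = |14|
= 14 m/s

14 m/s


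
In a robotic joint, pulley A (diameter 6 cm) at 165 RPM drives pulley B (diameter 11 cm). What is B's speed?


Given: D1 = 6 cm, w1 = 165 RPM, D2 = 11 cm
Using D1*w1 = D2*w2
w2 = D1*w1 / D2
w2 = 6*165 / 11
w2 = 990 / 11
w2 = 90 RPM

90 RPM


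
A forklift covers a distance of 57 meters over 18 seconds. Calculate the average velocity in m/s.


Given: distance d = 57 m, time t = 18 s
Using v = d / t
v = 57 / 18
v = 19/6 m/s

19/6 m/s


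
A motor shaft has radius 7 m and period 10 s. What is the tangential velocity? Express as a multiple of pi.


Given: radius r = 7 m, period T = 10 s
Using v = 2*pi*r / T
v = 2*pi*7 / 10
v = 14*pi / 10
v = 7/5*pi m/s

7/5*pi m/s


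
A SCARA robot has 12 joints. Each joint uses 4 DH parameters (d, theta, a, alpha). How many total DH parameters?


Given: 12 joints, 4 DH parameters per joint (d, theta, a, alpha)
Total DH parameters = number_of_joints * 4
Total = 12 * 4
Total = 48

48


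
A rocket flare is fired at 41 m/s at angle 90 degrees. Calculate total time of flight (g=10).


Given: v0 = 41 m/s, theta = 90 deg, g = 10 m/s^2
sin(90) = 1
Using T = 2*v0*sin(theta) / g
T = 2*41*1 / 10
T = 82 / 10
T = 41/5 s

41/5 s


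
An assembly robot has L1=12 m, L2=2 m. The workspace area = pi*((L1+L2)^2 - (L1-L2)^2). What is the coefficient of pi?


Given: L1 = 12, L2 = 2
(L1+L2)^2 = (14)^2 = 196
(L1-L2)^2 = (10)^2 = 100
Difference = 196 - 100 = 96
This equals 4*L1*L2 = 4*12*2 = 96
Workspace area = 96*pi

96
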